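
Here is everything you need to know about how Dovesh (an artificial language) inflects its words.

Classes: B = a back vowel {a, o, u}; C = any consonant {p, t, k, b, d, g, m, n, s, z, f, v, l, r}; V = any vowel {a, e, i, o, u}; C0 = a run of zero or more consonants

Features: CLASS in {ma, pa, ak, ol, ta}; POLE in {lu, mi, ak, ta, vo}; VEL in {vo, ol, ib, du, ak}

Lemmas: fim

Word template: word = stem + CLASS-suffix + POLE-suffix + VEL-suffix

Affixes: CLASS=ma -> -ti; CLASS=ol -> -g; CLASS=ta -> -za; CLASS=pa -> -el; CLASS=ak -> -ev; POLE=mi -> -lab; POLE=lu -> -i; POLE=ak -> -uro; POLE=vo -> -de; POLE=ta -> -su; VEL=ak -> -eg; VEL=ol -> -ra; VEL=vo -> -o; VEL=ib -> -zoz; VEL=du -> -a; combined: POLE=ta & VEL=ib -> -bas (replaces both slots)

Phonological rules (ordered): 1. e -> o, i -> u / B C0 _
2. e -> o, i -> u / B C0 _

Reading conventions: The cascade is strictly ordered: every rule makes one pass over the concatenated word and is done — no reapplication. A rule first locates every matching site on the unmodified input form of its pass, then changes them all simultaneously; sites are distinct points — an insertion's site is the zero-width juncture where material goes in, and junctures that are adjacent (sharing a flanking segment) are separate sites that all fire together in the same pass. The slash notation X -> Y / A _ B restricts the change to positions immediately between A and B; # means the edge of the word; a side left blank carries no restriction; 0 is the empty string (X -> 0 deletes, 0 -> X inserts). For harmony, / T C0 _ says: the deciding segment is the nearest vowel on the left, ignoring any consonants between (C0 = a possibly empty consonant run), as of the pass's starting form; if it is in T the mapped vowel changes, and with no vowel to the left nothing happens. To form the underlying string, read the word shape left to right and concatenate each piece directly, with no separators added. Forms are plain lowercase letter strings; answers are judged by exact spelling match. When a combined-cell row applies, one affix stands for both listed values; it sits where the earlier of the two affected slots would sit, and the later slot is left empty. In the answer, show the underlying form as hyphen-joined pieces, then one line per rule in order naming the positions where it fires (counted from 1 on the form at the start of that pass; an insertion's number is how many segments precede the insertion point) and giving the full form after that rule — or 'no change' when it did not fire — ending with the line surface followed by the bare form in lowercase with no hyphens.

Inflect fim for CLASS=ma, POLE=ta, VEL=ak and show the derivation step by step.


underlying: fim-ti-su-eg
1. e -> o, i -> u / B C0 _: fires at position(s) 8: fimtisuog
2. e -> o, i -> u / B C0 _: no change
surface: fimtisuog


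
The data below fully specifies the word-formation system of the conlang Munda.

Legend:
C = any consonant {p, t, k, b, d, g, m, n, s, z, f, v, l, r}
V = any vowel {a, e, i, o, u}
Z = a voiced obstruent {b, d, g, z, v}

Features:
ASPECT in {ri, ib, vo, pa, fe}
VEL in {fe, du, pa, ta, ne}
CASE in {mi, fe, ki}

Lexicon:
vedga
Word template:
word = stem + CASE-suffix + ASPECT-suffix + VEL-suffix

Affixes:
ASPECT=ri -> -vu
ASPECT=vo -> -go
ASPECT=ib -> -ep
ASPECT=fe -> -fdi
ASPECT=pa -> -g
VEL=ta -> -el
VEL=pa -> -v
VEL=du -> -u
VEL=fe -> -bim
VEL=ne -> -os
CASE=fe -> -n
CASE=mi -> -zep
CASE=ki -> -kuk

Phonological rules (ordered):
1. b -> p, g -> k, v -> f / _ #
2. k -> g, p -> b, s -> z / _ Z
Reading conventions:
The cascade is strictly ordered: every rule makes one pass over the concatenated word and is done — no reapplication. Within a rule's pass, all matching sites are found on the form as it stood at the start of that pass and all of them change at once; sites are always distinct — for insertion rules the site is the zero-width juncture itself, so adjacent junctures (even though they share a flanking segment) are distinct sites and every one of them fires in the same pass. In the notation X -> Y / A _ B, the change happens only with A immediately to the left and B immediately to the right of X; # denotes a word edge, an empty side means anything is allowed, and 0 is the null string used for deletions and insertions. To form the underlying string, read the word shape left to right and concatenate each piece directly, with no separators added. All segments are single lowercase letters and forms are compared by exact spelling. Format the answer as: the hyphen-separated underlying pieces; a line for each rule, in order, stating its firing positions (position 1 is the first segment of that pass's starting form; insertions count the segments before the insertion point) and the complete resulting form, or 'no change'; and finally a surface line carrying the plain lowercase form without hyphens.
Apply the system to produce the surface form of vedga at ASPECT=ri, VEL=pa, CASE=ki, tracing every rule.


underlying: vedga-kuk-vu-v
1. b -> p, g -> k, v -> f / _ #: fires at position(s) 11: vedgakukvuf
2. k -> g, p -> b, s -> z / _ Z: fires at position(s) 8: vedgakugvuf
surface: vedgakugvuf


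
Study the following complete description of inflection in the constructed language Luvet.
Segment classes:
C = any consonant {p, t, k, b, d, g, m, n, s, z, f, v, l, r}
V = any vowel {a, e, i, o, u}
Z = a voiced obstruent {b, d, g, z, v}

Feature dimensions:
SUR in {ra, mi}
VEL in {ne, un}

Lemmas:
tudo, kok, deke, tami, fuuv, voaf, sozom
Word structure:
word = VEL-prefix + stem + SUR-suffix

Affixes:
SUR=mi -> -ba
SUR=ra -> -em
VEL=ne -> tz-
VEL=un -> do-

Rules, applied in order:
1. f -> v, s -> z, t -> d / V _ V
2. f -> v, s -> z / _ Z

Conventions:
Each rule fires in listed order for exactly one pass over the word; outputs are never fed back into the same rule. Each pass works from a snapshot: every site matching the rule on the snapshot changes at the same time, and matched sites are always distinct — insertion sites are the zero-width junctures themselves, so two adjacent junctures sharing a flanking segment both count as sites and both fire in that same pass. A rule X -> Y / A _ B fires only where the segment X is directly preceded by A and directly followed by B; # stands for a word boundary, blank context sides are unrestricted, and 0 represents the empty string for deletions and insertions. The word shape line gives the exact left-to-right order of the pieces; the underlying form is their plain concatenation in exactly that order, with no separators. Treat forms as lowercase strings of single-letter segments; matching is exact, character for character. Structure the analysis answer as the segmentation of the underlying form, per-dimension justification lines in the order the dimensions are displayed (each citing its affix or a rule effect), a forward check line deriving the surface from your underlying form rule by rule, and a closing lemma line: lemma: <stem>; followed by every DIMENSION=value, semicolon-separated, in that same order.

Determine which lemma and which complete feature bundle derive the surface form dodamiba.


underlying: do-tami-ba
SUR=mi - signalled by the affix -ba
VEL=un - signalled by the affix do-
check: dotamiba -> dodamiba -> dodamiba
lemma: tami; SUR=mi; VEL=un


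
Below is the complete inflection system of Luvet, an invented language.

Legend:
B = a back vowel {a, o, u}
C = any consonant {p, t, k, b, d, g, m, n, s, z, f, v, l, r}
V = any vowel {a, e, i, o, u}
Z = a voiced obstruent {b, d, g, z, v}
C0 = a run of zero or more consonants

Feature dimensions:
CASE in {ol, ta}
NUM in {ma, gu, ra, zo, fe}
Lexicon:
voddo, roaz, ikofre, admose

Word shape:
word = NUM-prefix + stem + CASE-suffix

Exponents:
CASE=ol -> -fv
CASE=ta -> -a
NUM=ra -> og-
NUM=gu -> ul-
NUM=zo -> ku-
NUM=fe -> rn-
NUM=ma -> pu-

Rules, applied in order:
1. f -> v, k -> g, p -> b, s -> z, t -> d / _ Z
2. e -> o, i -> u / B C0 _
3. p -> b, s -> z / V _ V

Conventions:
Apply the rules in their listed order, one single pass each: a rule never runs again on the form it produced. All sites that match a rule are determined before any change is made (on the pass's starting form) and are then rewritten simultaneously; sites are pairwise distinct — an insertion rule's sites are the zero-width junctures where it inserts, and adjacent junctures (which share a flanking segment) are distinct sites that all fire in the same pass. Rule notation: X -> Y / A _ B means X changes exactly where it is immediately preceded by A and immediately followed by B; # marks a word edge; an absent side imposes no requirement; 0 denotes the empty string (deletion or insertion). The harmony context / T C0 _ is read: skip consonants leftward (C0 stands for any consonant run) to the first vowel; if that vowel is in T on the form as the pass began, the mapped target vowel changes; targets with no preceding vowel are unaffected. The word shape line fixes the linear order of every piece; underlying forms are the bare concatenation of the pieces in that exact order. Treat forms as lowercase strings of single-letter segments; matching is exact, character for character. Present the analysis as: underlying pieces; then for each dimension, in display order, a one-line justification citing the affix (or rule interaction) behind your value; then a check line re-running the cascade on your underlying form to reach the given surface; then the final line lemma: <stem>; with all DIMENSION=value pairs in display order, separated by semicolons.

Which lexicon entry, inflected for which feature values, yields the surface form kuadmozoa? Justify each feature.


underlying: ku-admose-a
CASE=ta - signalled by the affix -a
NUM=zo - signalled by the affix ku-
check: kuadmosea -> kuadmosea -> kuadmosoa -> kuadmozoa
lemma: admose; CASE=ta; NUM=zo


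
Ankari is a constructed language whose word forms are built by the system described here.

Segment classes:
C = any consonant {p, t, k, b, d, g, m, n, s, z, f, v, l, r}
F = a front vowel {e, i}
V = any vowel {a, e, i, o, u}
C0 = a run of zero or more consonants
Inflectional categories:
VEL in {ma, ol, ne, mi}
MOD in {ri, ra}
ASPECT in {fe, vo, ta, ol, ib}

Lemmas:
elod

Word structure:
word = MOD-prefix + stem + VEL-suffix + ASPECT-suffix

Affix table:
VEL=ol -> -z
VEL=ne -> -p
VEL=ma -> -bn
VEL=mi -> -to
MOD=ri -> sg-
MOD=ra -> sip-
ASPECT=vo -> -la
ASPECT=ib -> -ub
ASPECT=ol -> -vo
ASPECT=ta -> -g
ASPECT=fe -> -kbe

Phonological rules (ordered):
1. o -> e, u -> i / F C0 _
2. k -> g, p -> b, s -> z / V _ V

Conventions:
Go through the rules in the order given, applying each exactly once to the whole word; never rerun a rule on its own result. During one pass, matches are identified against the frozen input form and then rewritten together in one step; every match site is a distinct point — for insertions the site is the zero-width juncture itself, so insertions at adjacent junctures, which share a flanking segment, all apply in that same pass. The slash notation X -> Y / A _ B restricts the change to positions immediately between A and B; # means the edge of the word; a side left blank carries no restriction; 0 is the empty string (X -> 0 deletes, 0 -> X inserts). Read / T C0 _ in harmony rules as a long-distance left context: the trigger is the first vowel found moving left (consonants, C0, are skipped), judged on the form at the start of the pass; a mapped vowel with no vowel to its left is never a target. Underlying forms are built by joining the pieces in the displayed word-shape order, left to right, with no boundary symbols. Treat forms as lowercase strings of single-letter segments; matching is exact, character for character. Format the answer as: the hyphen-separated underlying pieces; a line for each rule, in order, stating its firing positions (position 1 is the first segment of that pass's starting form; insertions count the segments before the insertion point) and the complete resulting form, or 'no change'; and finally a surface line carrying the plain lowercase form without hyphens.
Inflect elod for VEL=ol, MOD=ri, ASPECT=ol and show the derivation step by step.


underlying: sg-elod-z-vo
1. o -> e, u -> i / F C0 _: fires at position(s) 5: sgeledzvo
2. k -> g, p -> b, s -> z / V _ V: no change
surface: sgeledzvo


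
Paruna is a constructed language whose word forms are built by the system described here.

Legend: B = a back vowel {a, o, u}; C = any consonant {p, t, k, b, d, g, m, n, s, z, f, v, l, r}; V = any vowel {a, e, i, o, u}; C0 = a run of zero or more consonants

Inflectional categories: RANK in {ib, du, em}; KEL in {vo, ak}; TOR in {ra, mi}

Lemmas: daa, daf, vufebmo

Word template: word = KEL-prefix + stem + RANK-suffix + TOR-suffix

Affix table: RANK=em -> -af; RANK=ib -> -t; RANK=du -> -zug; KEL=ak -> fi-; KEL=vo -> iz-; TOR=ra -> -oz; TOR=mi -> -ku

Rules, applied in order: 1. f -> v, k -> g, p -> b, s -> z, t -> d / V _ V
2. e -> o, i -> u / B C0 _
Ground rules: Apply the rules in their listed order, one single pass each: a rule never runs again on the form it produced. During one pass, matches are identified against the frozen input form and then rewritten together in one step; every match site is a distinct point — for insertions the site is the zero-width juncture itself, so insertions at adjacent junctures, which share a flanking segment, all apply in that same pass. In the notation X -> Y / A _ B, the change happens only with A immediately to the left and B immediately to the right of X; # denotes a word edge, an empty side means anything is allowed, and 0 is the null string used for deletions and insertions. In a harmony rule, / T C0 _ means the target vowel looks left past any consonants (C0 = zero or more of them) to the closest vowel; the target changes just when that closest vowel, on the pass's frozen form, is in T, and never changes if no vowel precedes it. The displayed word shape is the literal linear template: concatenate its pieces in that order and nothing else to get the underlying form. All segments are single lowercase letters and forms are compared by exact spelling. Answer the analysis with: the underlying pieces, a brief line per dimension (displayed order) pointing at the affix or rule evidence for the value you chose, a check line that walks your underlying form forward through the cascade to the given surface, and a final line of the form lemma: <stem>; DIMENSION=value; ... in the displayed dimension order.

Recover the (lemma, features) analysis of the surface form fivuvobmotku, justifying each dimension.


underlying: fi-vufebmo-t-ku
RANK=ib - signalled by the affix -t
KEL=ak - signalled by the affix fi-
TOR=mi - signalled by the affix -ku
check: fivufebmotku -> fivuvebmotku -> fivuvobmotku
lemma: vufebmo; RANK=ib; KEL=ak; TOR=mi


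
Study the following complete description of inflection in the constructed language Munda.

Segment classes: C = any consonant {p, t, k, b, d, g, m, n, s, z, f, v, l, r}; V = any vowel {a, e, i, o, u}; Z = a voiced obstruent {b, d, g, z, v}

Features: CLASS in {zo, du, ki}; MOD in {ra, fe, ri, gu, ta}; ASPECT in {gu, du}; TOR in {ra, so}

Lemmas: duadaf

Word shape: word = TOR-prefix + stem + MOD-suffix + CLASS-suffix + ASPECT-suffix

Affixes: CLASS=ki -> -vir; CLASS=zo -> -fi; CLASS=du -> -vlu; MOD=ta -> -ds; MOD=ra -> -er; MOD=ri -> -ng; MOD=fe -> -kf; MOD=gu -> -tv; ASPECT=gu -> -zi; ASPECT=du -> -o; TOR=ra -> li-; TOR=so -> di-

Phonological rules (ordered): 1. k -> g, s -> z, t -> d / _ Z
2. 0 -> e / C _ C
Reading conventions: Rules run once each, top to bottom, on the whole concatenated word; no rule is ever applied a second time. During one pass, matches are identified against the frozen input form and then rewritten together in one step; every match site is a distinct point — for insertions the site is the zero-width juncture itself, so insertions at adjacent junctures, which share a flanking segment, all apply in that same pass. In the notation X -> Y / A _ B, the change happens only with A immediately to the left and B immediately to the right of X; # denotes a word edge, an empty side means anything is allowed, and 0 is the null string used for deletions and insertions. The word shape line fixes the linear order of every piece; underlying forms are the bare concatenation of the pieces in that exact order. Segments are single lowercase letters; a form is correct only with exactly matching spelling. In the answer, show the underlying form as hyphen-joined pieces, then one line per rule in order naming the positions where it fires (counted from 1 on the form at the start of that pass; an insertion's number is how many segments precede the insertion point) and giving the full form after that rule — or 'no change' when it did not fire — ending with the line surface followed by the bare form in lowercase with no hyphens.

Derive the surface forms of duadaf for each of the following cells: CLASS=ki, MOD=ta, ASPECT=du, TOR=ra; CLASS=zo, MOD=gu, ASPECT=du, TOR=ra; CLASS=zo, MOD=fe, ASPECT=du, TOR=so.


cell CLASS=ki, MOD=ta, ASPECT=du, TOR=ra:
underlying: li-duadaf-ds-vir-o
1. k -> g, s -> z, t -> d / _ Z: fires at position(s) 10: liduadafdzviro
2. 0 -> e / C _ C: inserts after position(s) 8, 9, 10: liduadafedezeviro
surface: liduadafedezeviro

cell CLASS=zo, MOD=gu, ASPECT=du, TOR=ra:
underlying: li-duadaf-tv-fi-o
1. k -> g, s -> z, t -> d / _ Z: fires at position(s) 9: liduadafdvfio
2. 0 -> e / C _ C: inserts after position(s) 8, 9, 10: liduadafedevefio
surface: liduadafedevefio

cell CLASS=zo, MOD=fe, ASPECT=du, TOR=so:
underlying: di-duadaf-kf-fi-o
1. k -> g, s -> z, t -> d / _ Z: no change
2. 0 -> e / C _ C: inserts after position(s) 8, 9, 10: diduadafekefefio
surface: diduadafekefefio


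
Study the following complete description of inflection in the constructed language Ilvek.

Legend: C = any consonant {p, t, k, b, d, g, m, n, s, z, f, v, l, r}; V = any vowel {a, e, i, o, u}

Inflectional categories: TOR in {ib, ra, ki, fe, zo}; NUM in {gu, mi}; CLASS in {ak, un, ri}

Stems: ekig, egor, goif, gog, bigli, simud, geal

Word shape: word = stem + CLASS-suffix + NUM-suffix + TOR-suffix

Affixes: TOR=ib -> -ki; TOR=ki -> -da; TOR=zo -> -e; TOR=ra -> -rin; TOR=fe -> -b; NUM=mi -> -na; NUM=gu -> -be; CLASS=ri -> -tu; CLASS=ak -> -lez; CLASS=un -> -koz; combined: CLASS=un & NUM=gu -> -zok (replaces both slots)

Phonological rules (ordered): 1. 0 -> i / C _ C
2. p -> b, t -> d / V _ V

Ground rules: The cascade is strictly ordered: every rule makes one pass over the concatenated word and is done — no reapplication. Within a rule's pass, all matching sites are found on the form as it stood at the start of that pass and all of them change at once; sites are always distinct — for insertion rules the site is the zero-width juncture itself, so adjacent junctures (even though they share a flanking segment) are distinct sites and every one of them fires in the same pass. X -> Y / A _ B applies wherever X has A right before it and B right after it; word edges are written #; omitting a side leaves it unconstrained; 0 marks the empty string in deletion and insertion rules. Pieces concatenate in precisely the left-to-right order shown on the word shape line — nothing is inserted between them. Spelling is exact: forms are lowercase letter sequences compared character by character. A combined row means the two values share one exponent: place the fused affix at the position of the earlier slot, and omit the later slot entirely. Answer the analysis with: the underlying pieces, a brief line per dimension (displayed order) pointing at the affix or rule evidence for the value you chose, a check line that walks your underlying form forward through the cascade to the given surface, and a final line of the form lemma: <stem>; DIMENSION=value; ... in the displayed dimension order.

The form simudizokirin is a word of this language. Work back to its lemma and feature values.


underlying: simud-zok-rin
TOR=ra - signalled by the affix -rin
NUM=gu - signalled by the combined affix row
CLASS=un - signalled by the combined affix row
check: simudzokrin -> simudizokirin -> simudizokirin
lemma: simud; TOR=ra; NUM=gu; CLASS=un


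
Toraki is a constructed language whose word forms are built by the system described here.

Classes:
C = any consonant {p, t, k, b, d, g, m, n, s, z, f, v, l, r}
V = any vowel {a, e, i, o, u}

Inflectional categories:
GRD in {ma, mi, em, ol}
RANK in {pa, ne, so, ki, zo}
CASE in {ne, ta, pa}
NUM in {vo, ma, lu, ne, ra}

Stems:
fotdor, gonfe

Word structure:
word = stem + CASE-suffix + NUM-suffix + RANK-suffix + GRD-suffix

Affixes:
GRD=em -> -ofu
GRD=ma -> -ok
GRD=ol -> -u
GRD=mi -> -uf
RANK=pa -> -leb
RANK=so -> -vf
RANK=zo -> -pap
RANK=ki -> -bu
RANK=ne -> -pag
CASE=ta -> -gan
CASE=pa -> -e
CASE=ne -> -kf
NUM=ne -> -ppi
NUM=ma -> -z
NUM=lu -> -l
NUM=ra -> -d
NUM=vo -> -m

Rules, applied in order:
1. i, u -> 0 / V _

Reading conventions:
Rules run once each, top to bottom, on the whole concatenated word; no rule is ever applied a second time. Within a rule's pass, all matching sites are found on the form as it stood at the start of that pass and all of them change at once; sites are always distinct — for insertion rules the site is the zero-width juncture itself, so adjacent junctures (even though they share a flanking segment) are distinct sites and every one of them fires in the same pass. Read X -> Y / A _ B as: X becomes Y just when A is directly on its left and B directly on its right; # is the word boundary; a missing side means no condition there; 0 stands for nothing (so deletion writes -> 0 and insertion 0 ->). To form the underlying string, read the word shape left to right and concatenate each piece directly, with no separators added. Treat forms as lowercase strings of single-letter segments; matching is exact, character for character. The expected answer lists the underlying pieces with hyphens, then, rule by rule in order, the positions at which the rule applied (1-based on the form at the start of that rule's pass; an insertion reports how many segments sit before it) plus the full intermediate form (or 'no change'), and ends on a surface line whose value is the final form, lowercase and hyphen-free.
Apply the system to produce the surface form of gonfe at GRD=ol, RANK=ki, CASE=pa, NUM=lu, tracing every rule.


underlying: gonfe-e-l-bu-u
1. i, u -> 0 / V _: fires at position(s) 10: gonfeelbu
surface: gonfeelbu


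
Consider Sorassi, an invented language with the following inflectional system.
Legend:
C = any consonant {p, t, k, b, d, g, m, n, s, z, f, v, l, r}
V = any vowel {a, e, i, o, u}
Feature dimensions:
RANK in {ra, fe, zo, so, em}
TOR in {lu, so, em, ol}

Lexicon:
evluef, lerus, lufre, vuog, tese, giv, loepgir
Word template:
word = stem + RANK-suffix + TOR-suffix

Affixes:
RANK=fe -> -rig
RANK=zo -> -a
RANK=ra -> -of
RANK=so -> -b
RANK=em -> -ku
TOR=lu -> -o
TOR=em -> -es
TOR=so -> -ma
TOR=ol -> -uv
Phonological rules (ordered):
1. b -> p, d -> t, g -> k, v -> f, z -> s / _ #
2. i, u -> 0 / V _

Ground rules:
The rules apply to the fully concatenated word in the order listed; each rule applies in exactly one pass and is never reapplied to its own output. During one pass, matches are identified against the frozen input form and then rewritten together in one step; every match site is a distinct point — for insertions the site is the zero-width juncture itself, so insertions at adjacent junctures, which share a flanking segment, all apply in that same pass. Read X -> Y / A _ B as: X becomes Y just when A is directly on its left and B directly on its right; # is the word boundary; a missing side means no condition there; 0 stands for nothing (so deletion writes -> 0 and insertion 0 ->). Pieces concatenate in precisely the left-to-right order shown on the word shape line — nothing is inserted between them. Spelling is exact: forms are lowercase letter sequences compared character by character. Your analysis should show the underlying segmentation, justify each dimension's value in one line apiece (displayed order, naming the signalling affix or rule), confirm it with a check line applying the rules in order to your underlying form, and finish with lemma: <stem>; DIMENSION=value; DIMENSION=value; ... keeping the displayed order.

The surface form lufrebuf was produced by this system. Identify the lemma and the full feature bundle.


underlying: lufre-b-uv
RANK=so - signalled by the affix -b
TOR=ol - signalled by the affix -uv
check: lufrebuv -> lufrebuf -> lufrebuf
lemma: lufre; RANK=so; TOR=ol


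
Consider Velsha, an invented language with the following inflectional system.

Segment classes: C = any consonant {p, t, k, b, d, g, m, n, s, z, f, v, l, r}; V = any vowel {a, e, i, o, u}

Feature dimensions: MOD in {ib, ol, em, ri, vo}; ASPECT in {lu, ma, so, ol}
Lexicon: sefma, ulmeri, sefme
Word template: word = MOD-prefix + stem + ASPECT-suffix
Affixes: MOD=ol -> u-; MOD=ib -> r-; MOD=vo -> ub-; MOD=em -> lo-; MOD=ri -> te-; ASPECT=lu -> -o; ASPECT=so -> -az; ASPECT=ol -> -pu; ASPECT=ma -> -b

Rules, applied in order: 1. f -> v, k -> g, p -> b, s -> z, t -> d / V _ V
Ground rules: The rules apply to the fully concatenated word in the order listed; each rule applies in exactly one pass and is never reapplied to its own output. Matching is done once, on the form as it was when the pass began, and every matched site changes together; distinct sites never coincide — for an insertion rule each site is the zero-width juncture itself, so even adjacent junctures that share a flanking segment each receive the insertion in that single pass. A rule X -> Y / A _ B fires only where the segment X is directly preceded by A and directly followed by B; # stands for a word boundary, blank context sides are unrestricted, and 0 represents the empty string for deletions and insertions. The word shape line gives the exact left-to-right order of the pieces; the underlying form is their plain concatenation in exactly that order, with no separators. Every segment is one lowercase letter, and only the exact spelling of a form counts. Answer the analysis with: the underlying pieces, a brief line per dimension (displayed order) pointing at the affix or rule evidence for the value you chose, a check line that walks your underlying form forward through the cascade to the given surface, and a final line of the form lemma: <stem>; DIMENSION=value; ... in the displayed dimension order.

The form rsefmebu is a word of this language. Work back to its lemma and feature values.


underlying: r-sefme-pu
MOD=ib - signalled by the affix r-
ASPECT=ol - signalled by the affix -pu
check: rsefmepu -> rsefmebu
lemma: sefme; MOD=ib; ASPECT=ol


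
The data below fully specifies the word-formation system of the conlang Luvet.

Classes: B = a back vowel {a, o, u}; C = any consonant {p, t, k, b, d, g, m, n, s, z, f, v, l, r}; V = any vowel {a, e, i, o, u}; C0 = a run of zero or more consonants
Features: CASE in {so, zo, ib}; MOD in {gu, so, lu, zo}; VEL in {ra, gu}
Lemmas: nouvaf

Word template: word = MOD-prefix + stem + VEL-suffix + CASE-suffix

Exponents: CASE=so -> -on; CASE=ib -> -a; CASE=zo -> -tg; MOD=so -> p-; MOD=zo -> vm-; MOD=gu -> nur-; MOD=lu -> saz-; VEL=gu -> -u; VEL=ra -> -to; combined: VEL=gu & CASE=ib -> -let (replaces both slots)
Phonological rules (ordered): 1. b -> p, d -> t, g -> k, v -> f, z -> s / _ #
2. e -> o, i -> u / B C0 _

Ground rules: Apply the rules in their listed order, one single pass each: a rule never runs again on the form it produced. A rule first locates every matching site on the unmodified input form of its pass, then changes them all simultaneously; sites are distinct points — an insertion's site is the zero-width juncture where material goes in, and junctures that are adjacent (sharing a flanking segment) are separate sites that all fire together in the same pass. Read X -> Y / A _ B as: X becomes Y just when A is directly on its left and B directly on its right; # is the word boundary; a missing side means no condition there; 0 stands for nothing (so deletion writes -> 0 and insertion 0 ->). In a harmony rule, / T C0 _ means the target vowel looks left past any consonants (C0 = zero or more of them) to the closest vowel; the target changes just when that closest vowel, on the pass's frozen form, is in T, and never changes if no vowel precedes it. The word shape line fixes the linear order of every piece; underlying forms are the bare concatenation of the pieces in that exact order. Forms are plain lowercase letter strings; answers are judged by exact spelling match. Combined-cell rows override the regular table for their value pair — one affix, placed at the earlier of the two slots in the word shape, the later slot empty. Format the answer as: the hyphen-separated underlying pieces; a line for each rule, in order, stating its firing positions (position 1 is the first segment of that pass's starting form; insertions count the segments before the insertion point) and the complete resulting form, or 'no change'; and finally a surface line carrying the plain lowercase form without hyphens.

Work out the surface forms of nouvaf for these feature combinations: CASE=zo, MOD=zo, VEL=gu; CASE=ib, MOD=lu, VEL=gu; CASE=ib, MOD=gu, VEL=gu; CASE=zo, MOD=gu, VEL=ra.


cell CASE=zo, MOD=zo, VEL=gu:
underlying: vm-nouvaf-u-tg
1. b -> p, d -> t, g -> k, v -> f, z -> s / _ #: fires at position(s) 11: vmnouvafutk
2. e -> o, i -> u / B C0 _: no change
surface: vmnouvafutk

cell CASE=ib, MOD=lu, VEL=gu:
underlying: saz-nouvaf-let
1. b -> p, d -> t, g -> k, v -> f, z -> s / _ #: no change
2. e -> o, i -> u / B C0 _: fires at position(s) 11: saznouvaflot
surface: saznouvaflot

cell CASE=ib, MOD=gu, VEL=gu:
underlying: nur-nouvaf-let
1. b -> p, d -> t, g -> k, v -> f, z -> s / _ #: no change
2. e -> o, i -> u / B C0 _: fires at position(s) 11: nurnouvaflot
surface: nurnouvaflot

cell CASE=zo, MOD=gu, VEL=ra:
underlying: nur-nouvaf-to-tg
1. b -> p, d -> t, g -> k, v -> f, z -> s / _ #: fires at position(s) 13: nurnouvaftotk
2. e -> o, i -> u / B C0 _: no change
surface: nurnouvaftotk


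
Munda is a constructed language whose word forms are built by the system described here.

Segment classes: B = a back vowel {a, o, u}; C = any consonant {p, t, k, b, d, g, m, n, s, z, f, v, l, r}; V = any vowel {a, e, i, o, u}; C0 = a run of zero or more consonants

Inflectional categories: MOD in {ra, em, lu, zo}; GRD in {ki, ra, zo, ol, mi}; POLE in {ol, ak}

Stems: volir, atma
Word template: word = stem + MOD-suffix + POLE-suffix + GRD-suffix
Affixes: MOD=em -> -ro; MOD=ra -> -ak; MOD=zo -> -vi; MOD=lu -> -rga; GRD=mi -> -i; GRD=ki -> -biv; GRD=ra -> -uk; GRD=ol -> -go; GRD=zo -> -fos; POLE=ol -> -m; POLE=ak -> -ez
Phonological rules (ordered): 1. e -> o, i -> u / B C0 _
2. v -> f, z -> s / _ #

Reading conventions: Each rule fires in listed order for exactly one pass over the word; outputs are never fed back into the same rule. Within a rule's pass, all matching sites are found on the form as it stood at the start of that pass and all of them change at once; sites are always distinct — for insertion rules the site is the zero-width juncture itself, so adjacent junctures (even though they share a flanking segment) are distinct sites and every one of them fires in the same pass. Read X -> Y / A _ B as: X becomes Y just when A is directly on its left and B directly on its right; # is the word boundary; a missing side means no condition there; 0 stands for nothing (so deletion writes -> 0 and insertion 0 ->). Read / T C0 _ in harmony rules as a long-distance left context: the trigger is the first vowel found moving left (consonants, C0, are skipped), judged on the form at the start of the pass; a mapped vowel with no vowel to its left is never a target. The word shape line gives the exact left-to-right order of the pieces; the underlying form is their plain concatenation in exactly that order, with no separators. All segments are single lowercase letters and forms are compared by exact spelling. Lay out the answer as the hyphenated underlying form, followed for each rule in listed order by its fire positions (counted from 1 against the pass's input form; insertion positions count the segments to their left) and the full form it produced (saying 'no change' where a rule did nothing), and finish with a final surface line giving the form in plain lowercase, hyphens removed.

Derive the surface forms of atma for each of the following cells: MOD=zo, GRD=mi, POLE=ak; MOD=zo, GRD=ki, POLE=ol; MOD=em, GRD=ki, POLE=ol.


cell MOD=zo, GRD=mi, POLE=ak:
underlying: atma-vi-ez-i
1. e -> o, i -> u / B C0 _: fires at position(s) 6: atmavuezi
2. v -> f, z -> s / _ #: no change
surface: atmavuezi

cell MOD=zo, GRD=ki, POLE=ol:
underlying: atma-vi-m-biv
1. e -> o, i -> u / B C0 _: fires at position(s) 6: atmavumbiv
2. v -> f, z -> s / _ #: fires at position(s) 10: atmavumbif
surface: atmavumbif

cell MOD=em, GRD=ki, POLE=ol:
underlying: atma-ro-m-biv
1. e -> o, i -> u / B C0 _: fires at position(s) 9: atmarombuv
2. v -> f, z -> s / _ #: fires at position(s) 10: atmarombuf
surface: atmarombuf


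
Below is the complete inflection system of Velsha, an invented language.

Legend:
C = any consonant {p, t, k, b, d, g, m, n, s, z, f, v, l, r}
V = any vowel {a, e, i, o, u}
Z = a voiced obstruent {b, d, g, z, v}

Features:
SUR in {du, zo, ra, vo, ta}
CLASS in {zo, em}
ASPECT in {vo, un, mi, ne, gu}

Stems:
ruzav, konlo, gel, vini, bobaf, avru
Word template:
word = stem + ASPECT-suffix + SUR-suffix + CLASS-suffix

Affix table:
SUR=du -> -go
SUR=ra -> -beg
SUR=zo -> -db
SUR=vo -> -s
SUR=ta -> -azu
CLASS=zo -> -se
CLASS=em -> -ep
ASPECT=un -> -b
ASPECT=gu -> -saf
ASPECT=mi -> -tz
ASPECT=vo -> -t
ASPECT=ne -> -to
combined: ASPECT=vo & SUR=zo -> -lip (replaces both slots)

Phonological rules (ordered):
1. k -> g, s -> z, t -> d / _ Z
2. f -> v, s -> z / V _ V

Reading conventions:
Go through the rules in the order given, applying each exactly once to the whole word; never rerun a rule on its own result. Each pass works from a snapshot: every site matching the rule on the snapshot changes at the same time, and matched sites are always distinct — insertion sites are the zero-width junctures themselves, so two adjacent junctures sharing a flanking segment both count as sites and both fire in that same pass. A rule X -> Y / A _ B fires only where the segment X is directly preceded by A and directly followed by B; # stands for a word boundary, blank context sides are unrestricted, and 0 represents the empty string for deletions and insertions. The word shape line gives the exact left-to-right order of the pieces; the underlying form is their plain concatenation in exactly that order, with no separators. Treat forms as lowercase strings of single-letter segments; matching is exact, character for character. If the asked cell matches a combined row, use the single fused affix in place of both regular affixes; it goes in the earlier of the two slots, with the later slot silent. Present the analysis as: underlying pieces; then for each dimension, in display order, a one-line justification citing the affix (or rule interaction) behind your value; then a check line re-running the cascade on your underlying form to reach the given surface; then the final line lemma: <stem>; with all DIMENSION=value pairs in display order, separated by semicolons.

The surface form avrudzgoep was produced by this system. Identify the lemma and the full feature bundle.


underlying: avru-tz-go-ep
SUR=du - signalled by the affix -go
CLASS=em - signalled by the affix -ep
ASPECT=mi - signalled by the affix -tz
check: avrutzgoep -> avrudzgoep -> avrudzgoep
lemma: avru; SUR=du; CLASS=em; ASPECT=mi


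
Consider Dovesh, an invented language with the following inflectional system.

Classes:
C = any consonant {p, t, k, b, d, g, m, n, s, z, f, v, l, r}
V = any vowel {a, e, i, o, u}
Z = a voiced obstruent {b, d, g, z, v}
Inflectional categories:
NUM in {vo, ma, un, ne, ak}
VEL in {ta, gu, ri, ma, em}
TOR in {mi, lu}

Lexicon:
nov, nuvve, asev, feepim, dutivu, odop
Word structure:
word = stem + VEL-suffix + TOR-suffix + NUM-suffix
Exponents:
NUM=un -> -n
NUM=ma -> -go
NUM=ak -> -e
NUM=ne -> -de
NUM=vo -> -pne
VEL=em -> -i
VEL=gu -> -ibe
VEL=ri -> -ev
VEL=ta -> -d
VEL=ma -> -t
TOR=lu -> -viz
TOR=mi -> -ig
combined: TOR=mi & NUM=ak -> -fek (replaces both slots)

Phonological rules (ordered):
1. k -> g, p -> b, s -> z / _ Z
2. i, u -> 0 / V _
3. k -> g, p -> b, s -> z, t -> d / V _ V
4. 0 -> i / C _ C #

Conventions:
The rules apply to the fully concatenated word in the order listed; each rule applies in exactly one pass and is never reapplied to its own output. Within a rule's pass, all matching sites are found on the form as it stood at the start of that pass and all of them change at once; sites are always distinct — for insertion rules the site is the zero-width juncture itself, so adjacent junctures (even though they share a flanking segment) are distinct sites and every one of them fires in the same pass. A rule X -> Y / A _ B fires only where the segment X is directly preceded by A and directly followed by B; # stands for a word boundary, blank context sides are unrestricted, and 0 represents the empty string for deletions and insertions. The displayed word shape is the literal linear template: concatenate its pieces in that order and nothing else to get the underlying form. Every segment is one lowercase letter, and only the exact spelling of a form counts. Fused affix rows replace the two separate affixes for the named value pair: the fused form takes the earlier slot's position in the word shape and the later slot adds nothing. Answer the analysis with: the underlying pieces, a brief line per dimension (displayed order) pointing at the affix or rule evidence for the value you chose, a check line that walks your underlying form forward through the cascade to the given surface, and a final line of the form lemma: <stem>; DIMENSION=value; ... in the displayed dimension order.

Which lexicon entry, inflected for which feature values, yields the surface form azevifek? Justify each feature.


underlying: asev-i-fek
NUM=ak - signalled by the combined affix row
VEL=em - signalled by the affix -i
TOR=mi - signalled by the combined affix row
check: asevifek -> asevifek -> asevifek -> azevifek -> azevifek
lemma: asev; NUM=ak; VEL=em; TOR=mi


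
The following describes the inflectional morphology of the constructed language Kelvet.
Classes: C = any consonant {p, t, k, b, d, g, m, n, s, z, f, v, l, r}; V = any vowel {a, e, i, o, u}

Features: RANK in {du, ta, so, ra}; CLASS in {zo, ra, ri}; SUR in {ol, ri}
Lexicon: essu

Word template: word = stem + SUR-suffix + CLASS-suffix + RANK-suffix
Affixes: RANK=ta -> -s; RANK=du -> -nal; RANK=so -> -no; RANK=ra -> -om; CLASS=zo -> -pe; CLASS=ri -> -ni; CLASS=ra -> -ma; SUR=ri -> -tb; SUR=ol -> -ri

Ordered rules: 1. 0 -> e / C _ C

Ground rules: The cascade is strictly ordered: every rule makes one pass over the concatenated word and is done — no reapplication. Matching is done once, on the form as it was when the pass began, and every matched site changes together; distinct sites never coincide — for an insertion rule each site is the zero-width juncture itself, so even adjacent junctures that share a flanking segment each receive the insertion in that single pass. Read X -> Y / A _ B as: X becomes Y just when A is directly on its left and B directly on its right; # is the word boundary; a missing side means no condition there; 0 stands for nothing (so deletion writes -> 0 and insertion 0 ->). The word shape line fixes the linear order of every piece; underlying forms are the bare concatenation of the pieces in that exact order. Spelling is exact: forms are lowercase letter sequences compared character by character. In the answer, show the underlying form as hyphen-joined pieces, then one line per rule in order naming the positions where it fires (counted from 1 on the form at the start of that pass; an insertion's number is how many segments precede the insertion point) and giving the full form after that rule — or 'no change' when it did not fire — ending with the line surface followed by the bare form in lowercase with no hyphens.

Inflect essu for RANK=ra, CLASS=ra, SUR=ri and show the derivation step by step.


underlying: essu-tb-ma-om
1. 0 -> e / C _ C: inserts after position(s) 2, 5, 6: esesutebemaom
surface: esesutebemaom


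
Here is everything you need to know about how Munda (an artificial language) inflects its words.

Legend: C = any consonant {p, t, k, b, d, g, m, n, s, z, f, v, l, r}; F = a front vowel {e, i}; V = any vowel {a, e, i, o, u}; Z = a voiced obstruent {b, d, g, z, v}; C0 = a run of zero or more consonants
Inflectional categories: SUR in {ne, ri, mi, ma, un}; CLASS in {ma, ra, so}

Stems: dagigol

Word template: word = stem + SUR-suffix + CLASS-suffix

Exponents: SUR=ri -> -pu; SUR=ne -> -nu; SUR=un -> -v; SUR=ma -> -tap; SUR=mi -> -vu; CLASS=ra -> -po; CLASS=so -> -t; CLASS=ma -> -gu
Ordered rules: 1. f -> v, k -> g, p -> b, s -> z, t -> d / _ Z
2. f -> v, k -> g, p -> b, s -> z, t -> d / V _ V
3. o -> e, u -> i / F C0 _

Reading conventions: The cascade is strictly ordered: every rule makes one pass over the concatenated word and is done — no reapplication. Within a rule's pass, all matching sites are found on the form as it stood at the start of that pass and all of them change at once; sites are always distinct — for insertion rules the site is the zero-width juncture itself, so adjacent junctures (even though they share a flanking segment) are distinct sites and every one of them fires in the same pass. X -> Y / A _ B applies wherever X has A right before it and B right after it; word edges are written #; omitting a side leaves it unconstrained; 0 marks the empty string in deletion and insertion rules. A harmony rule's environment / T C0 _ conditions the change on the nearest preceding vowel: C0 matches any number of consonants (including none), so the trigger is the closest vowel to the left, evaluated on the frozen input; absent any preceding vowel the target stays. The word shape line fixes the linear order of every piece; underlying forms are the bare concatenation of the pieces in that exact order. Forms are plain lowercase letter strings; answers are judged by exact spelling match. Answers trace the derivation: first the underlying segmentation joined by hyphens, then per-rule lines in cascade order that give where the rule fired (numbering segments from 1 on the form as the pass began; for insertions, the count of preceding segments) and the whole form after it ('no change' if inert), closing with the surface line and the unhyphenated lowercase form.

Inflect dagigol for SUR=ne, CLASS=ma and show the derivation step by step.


underlying: dagigol-nu-gu
1. f -> v, k -> g, p -> b, s -> z, t -> d / _ Z: no change
2. f -> v, k -> g, p -> b, s -> z, t -> d / V _ V: no change
3. o -> e, u -> i / F C0 _: fires at position(s) 6: dagigelnugu
surface: dagigelnugu
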